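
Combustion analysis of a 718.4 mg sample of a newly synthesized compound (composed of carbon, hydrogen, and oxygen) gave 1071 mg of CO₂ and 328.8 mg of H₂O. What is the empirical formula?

C2H3O2

mol C = 1.071 g CO₂ ÷ 44.009 g/mol = 0.024336 mol
mol H = 2 × 0.3288 g H₂O ÷ 18.015 g/mol = 0.036503 mol
mass O = 0.7184 − (0.29230 + 0.036795) = 0.38931 g → mol O = 0.38931 ÷ 15.999 = 0.024333 mol
Divide by the smallest (0.024333 mol): C 1.000, H 1.500, O 1.000
Multiplying each by 2 gives whole numbers: C 2.00, H 3.00, O 2.00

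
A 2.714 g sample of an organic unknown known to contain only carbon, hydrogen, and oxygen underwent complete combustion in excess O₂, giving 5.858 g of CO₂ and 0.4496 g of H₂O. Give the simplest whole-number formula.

C8H3O4

mol C = 5.858 g CO₂ ÷ 44.009 g/mol = 0.13311 mol
mol H = 2 × 0.4496 g H₂O ÷ 18.015 g/mol = 0.049914 mol
mass O = 2.714 − (1.5988 + 0.050313) = 1.0649 g → mol O = 1.0649 ÷ 15.999 = 0.066561 mol
Divide by the smallest (0.049914 mol): C 2.667, H 1.000, O 1.334
Multiplying each by 3 gives whole numbers: C 8.00, H 3.00, O 4.00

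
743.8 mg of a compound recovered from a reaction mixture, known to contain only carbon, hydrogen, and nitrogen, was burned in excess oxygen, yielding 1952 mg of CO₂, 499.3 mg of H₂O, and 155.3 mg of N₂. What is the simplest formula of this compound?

C4H5N

mol C = 1.952 g CO₂ ÷ 44.009 g/mol = 0.044355 mol
mol H = 2 × 0.4993 g H₂O ÷ 18.015 g/mol = 0.055432 mol
mol N = 2 × 0.1553 g N₂ ÷ 28.014 g/mol = 0.011087 mol
Divide by the smallest (0.011087 mol): C 4.000, H 5.000, N 1.000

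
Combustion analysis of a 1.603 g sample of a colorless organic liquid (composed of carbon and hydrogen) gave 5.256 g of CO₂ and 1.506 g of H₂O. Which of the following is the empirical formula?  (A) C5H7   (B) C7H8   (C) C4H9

mol C = 5.256 g CO₂ ÷ 44.009 g/mol = 0.11943 mol
mol H = 2 × 1.506 g H₂O ÷ 18.015 g/mol = 0.16719 mol
Divide by the smallest (0.11943 mol): C 1.000, H 1.400
Multiplying each by 5 gives whole numbers: C 5.00, H 7.00

(A) C5H7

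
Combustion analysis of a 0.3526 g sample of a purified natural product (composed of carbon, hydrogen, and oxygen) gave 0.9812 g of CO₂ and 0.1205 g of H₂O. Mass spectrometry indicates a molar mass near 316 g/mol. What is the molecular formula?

C20H12O4

mol C = 0.9812 g CO₂ ÷ 44.009 g/mol = 0.022295 mol
mol H = 2 × 0.1205 g H₂O ÷ 18.015 g/mol = 0.013378 mol
mass O = 0.3526 − (0.26779 + 0.013485) = 0.071325 g → mol O = 0.071325 ÷ 15.999 = 0.0044581 mol
Divide by the smallest (0.0044581 mol): C 5.001, H 3.001, O 1.000
Empirical formula: C5H3O
Empirical-formula mass = 79.08 g/mol; 316 ÷ 79.08 ≈ 4, so the molecular formula is C20H12O4.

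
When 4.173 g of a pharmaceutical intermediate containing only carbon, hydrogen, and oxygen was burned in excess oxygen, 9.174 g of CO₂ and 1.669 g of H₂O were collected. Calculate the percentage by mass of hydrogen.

4.48%

mol C = 9.174 g CO₂ ÷ 44.009 g/mol = 0.20846 mol
mol H = 2 × 1.669 g H₂O ÷ 18.015 g/mol = 0.18529 mol
mass O = 4.173 − (2.5038 + 0.18677) = 1.4824 g → mol O = 1.4824 ÷ 15.999 = 0.092659 mol
mass % H = 0.18677 g ÷ 4.173 g × 100%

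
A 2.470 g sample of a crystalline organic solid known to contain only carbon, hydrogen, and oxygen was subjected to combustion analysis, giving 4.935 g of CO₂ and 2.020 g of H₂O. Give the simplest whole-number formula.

C2H4O

mol C = 4.935 g CO₂ ÷ 44.009 g/mol = 0.11214 mol
mol H = 2 × 2.020 g H₂O ÷ 18.015 g/mol = 0.22426 mol
mass O = 2.470 − (1.3469 + 0.22605) = 0.89708 g → mol O = 0.89708 ÷ 15.999 = 0.056071 mol
Divide by the smallest (0.056071 mol): C 2.000, H 4.000, O 1.000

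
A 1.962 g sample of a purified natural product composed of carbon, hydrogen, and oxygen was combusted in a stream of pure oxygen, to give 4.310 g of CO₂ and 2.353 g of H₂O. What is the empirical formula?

mol C = 4.310 g CO₂ ÷ 44.009 g/mol = 0.097935 mol
mol H = 2 × 2.353 g H₂O ÷ 18.015 g/mol = 0.26123 mol
mass O = 1.962 − (1.1763 + 0.26332) = 0.52239 g → mol O = 0.52239 ÷ 15.999 = 0.032652 mol
Divide by the smallest (0.032652 mol): C 2.999, H 8.000, O 1.000

C3H8O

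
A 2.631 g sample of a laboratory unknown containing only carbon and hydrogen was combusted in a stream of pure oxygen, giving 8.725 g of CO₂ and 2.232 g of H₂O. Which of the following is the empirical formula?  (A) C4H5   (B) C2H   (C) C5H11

(A) C4H5

mol C = 8.725 g CO₂ ÷ 44.009 g/mol = 0.19825 mol
mol H = 2 × 2.232 g H₂O ÷ 18.015 g/mol = 0.24779 mol
Divide by the smallest (0.19825 mol): C 1.000, H 1.250
Multiplying each by 4 gives whole numbers: C 4.00, H 5.00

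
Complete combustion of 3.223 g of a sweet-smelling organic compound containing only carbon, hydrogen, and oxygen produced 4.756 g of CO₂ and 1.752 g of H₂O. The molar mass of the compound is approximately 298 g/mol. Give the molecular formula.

C10H18O10

mol C = 4.756 g CO₂ ÷ 44.009 g/mol = 0.10807 mol
mol H = 2 × 1.752 g H₂O ÷ 18.015 g/mol = 0.19450 mol
mass O = 3.223 − (1.2980 + 0.19606) = 1.7289 g → mol O = 1.7289 ÷ 15.999 = 0.10806 mol
Divide by the smallest (0.10806 mol): C 1.000, H 1.800, O 1.000
Multiplying each by 5 gives whole numbers: C 5.00, H 9.00, O 5.00
Empirical formula: C5H9O5
Empirical-formula mass = 149.12 g/mol; 298 ÷ 149.12 ≈ 2, so the molecular formula is C10H18O10.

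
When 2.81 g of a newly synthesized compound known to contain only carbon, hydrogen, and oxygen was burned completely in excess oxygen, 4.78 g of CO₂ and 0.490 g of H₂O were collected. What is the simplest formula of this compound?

mol C = 4.78 g CO₂ ÷ 44.009 g/mol = 0.1086 mol
mol H = 2 × 0.490 g H₂O ÷ 18.015 g/mol = 0.05440 mol
mass O = 2.81 − (1.305 + 0.05483) = 1.451 g → mol O = 1.451 ÷ 15.999 = 0.09067 mol
Divide by the smallest (0.05440 mol): C 1.997, H 1.000, O 1.667
Multiplying each by 3 gives whole numbers: C 5.99, H 3.00, O 5.00

C6H3O5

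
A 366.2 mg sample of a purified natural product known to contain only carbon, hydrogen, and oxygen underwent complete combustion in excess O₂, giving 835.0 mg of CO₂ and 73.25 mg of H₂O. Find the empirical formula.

C7H3O3

mol C = 0.8350 g CO₂ ÷ 44.009 g/mol = 0.018973 mol
mol H = 2 × 0.07325 g H₂O ÷ 18.015 g/mol = 0.0081321 mol
mass O = 0.3662 − (0.22789 + 0.0081972) = 0.13011 g → mol O = 0.13011 ÷ 15.999 = 0.0081326 mol
Divide by the smallest (0.0081321 mol): C 2.333, H 1.000, O 1.000
Multiplying each by 3 gives whole numbers: C 7.00, H 3.00, O 3.00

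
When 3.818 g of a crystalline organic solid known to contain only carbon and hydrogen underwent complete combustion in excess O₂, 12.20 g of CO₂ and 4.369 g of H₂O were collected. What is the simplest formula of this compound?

mol C = 12.20 g CO₂ ÷ 44.009 g/mol = 0.27722 mol
mol H = 2 × 4.369 g H₂O ÷ 18.015 g/mol = 0.48504 mol
Divide by the smallest (0.27722 mol): C 1.000, H 1.750
Multiplying each by 4 gives whole numbers: C 4.00, H 7.00

C4H7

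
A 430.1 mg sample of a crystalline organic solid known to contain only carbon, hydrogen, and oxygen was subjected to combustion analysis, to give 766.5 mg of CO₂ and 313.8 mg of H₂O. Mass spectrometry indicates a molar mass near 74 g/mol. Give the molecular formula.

mol C = 0.7665 g CO₂ ÷ 44.009 g/mol = 0.017417 mol
mol H = 2 × 0.3138 g H₂O ÷ 18.015 g/mol = 0.034838 mol
mass O = 0.4301 − (0.20919 + 0.035116) = 0.18579 g → mol O = 0.18579 ÷ 15.999 = 0.011613 mol
Divide by the smallest (0.011613 mol): C 1.500, H 3.000, O 1.000
Multiplying each by 2 gives whole numbers: C 3.00, H 6.00, O 2.00
Empirical formula: C3H6O2
Empirical-formula mass = 74.08 g/mol; 74 ÷ 74.08 ≈ 1, so the molecular formula is C3H6O2.

C3H6O2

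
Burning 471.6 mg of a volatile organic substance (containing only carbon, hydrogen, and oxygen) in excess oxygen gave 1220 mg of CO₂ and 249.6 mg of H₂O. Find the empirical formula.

mol C = 1.220 g CO₂ ÷ 44.009 g/mol = 0.027722 mol
mol H = 2 × 0.2496 g H₂O ÷ 18.015 g/mol = 0.027710 mol
mass O = 0.4716 − (0.33296 + 0.027932) = 0.11070 g → mol O = 0.11070 ÷ 15.999 = 0.0069194 mol
Divide by the smallest (0.0069194 mol): C 4.006, H 4.005, O 1.000

C4H4O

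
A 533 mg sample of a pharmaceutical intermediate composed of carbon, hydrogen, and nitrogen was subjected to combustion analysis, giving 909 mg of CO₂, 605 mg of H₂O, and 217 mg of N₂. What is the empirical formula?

mol C = 0.909 g CO₂ ÷ 44.009 g/mol = 0.02065 mol
mol H = 2 × 0.605 g H₂O ÷ 18.015 g/mol = 0.06717 mol
mol N = 2 × 0.217 g N₂ ÷ 28.014 g/mol = 0.01549 mol
Divide by the smallest (0.01549 mol): C 1.333, H 4.335, N 1.000
Multiplying each by 3 gives whole numbers: C 4.00, H 13.01, N 3.00

C4H13N3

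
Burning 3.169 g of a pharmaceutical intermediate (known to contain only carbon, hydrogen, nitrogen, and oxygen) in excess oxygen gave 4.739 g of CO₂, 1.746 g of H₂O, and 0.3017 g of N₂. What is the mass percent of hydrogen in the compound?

mol C = 4.739 g CO₂ ÷ 44.009 g/mol = 0.10768 mol
mol H = 2 × 1.746 g H₂O ÷ 18.015 g/mol = 0.19384 mol
mol N = 2 × 0.3017 g N₂ ÷ 28.014 g/mol = 0.021539 mol
mass O = 3.169 − (1.2934 + 0.19539 + 0.30170) = 1.3785 g → mol O = 1.3785 ÷ 15.999 = 0.086164 mol
mass % H = 0.19539 g ÷ 3.169 g × 100%

6.17%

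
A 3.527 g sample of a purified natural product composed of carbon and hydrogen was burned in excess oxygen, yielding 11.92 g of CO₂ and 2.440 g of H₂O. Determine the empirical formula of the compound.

CH

mol C = 11.92 g CO₂ ÷ 44.009 g/mol = 0.27085 mol
mol H = 2 × 2.440 g H₂O ÷ 18.015 g/mol = 0.27089 mol
Divide by the smallest (0.27085 mol): C 1.000, H 1.000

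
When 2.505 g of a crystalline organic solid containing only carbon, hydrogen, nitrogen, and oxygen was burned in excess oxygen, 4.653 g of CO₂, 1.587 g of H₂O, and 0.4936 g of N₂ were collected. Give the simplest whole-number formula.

mol C = 4.653 g CO₂ ÷ 44.009 g/mol = 0.10573 mol
mol H = 2 × 1.587 g H₂O ÷ 18.015 g/mol = 0.17619 mol
mol N = 2 × 0.4936 g N₂ ÷ 28.014 g/mol = 0.035240 mol
mass O = 2.505 − (1.2699 + 0.17760 + 0.49360) = 0.56390 g → mol O = 0.56390 ÷ 15.999 = 0.035246 mol
Divide by the smallest (0.035240 mol): C 3.000, H 5.000, N 1.000, O 1.000

C3H5NO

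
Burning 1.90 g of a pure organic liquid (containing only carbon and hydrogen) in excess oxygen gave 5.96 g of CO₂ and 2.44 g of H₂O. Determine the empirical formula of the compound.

mol C = 5.96 g CO₂ ÷ 44.009 g/mol = 0.1354 mol
mol H = 2 × 2.44 g H₂O ÷ 18.015 g/mol = 0.2709 mol
Divide by the smallest (0.1354 mol): C 1.000, H 2.000

CH2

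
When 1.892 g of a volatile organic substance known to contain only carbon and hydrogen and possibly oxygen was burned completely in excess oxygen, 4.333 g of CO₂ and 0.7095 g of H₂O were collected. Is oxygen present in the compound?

mol C = 4.333 g CO₂ ÷ 44.009 g/mol = 0.098457 mol
mol H = 2 × 0.7095 g H₂O ÷ 18.015 g/mol = 0.078768 mol
C and H account for only 1.2620 g of the 1.892 g sample; the remaining 0.63003 g must be oxygen.

yes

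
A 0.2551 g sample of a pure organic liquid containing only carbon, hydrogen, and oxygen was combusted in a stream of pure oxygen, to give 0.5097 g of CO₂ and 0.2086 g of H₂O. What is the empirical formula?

C2H4O

mol C = 0.5097 g CO₂ ÷ 44.009 g/mol = 0.011582 mol
mol H = 2 × 0.2086 g H₂O ÷ 18.015 g/mol = 0.023158 mol
mass O = 0.2551 − (0.13911 + 0.023344) = 0.092648 g → mol O = 0.092648 ÷ 15.999 = 0.0057909 mol
Divide by the smallest (0.0057909 mol): C 2.000, H 3.999, O 1.000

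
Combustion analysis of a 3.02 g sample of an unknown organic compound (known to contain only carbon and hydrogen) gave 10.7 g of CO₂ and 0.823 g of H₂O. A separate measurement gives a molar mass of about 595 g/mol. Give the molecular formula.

C48H18

mol C = 10.7 g CO₂ ÷ 44.009 g/mol = 0.2431 mol
mol H = 2 × 0.823 g H₂O ÷ 18.015 g/mol = 0.09137 mol
Divide by the smallest (0.09137 mol): C 2.661, H 1.000
Multiplying each by 3 gives whole numbers: C 7.98, H 3.00
Empirical formula: C8H3
Empirical-formula mass = 99.11 g/mol; 595 ÷ 99.11 ≈ 6, so the molecular formula is C48H18.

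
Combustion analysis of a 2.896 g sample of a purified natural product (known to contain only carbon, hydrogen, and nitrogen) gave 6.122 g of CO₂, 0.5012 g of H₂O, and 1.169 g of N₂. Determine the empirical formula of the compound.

C5H2N3

mol C = 6.122 g CO₂ ÷ 44.009 g/mol = 0.13911 mol
mol H = 2 × 0.5012 g H₂O ÷ 18.015 g/mol = 0.055643 mol
mol N = 2 × 1.169 g N₂ ÷ 28.014 g/mol = 0.083458 mol
Divide by the smallest (0.055643 mol): C 2.500, H 1.000, N 1.500
Multiplying each by 2 gives whole numbers: C 5.00, H 2.00, N 3.00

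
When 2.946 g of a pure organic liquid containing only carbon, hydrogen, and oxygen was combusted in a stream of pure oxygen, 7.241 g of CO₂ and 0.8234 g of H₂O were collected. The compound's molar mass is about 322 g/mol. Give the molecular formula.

mol C = 7.241 g CO₂ ÷ 44.009 g/mol = 0.16453 mol
mol H = 2 × 0.8234 g H₂O ÷ 18.015 g/mol = 0.091413 mol
mass O = 2.946 − (1.9762 + 0.092144) = 0.87763 g → mol O = 0.87763 ÷ 15.999 = 0.054855 mol
Divide by the smallest (0.054855 mol): C 2.999, H 1.666, O 1.000
Multiplying each by 3 gives whole numbers: C 9.00, H 5.00, O 3.00
Empirical formula: C9H5O3
Empirical-formula mass = 161.14 g/mol; 322 ÷ 161.14 ≈ 2, so the molecular formula is C18H10O6.

C18H10O6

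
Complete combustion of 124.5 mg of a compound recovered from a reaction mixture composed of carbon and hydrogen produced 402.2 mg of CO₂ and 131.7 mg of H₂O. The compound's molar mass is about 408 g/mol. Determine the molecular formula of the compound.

mol C = 0.4022 g CO₂ ÷ 44.009 g/mol = 0.0091390 mol
mol H = 2 × 0.1317 g H₂O ÷ 18.015 g/mol = 0.014621 mol
Divide by the smallest (0.0091390 mol): C 1.000, H 1.600
Multiplying each by 5 gives whole numbers: C 5.00, H 8.00
Empirical formula: C5H8
Empirical-formula mass = 68.12 g/mol; 408 ÷ 68.12 ≈ 6, so the molecular formula is C30H48.

C30H48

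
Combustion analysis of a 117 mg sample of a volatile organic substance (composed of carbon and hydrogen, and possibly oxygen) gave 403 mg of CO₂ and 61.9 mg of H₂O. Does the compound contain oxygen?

mol C = 0.403 g CO₂ ÷ 44.009 g/mol = 0.009157 mol
mol H = 2 × 0.0619 g H₂O ÷ 18.015 g/mol = 0.006872 mol
C and H together account for 0.1169 g — essentially the entire 0.117 g sample — so the compound contains no oxygen.

no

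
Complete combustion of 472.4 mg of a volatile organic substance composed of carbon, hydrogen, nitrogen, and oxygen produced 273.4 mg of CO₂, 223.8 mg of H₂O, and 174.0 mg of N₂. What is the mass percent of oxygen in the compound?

mol C = 0.2734 g CO₂ ÷ 44.009 g/mol = 0.0062124 mol
mol H = 2 × 0.2238 g H₂O ÷ 18.015 g/mol = 0.024846 mol
mol N = 2 × 0.1740 g N₂ ÷ 28.014 g/mol = 0.012422 mol
mass O = 0.4724 − (0.074617 + 0.025045 + 0.17400) = 0.19874 g → mol O = 0.19874 ÷ 15.999 = 0.012422 mol
mass % O = 0.19874 g ÷ 0.4724 g × 100%

42.07%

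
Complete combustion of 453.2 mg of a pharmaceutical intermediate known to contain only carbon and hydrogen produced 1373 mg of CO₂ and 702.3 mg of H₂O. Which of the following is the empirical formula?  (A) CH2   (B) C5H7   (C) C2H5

mol C = 1.373 g CO₂ ÷ 44.009 g/mol = 0.031198 mol
mol H = 2 × 0.7023 g H₂O ÷ 18.015 g/mol = 0.077968 mol
Divide by the smallest (0.031198 mol): C 1.000, H 2.499
Multiplying each by 2 gives whole numbers: C 2.00, H 5.00

(C) C2H5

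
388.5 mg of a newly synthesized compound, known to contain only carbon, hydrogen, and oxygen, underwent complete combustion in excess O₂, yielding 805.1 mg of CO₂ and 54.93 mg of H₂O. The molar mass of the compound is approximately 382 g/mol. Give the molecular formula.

mol C = 0.8051 g CO₂ ÷ 44.009 g/mol = 0.018294 mol
mol H = 2 × 0.05493 g H₂O ÷ 18.015 g/mol = 0.0060983 mol
mass O = 0.3885 − (0.21973 + 0.0061470) = 0.16262 g → mol O = 0.16262 ÷ 15.999 = 0.010165 mol
Divide by the smallest (0.0060983 mol): C 3.000, H 1.000, O 1.667
Multiplying each by 3 gives whole numbers: C 9.00, H 3.00, O 5.00
Empirical formula: C9H3O5
Empirical-formula mass = 191.12 g/mol; 382 ÷ 191.12 ≈ 2, so the molecular formula is C18H6O10.

C18H6O10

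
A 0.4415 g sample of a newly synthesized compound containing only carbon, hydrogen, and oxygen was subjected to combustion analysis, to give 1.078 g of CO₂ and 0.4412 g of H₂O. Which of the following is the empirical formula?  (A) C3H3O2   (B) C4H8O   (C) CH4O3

(B) C4H8O

mol C = 1.078 g CO₂ ÷ 44.009 g/mol = 0.024495 mol
mol H = 2 × 0.4412 g H₂O ÷ 18.015 g/mol = 0.048981 mol
mass O = 0.4415 − (0.29421 + 0.049373) = 0.097917 g → mol O = 0.097917 ÷ 15.999 = 0.0061202 mol
Divide by the smallest (0.0061202 mol): C 4.002, H 8.003, O 1.000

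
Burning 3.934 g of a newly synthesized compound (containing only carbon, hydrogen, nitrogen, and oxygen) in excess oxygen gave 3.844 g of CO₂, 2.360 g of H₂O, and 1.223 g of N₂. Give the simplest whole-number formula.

CH3NO

mol C = 3.844 g CO₂ ÷ 44.009 g/mol = 0.087346 mol
mol H = 2 × 2.360 g H₂O ÷ 18.015 g/mol = 0.26200 mol
mol N = 2 × 1.223 g N₂ ÷ 28.014 g/mol = 0.087313 mol
mass O = 3.934 − (1.0491 + 0.26410 + 1.2230) = 1.3978 g → mol O = 1.3978 ÷ 15.999 = 0.087367 mol
Divide by the smallest (0.087313 mol): C 1.000, H 3.001, N 1.000, O 1.001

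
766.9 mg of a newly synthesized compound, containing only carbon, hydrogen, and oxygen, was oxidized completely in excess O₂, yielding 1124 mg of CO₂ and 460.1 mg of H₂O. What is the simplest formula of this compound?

CH2O

mol C = 1.124 g CO₂ ÷ 44.009 g/mol = 0.025540 mol
mol H = 2 × 0.4601 g H₂O ÷ 18.015 g/mol = 0.051080 mol
mass O = 0.7669 − (0.30676 + 0.051488) = 0.40865 g → mol O = 0.40865 ÷ 15.999 = 0.025542 mol
Divide by the smallest (0.025540 mol): C 1.000, H 2.000, O 1.000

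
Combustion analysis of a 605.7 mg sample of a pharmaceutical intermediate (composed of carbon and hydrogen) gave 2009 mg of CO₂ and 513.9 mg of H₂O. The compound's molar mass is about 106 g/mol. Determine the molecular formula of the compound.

mol C = 2.009 g CO₂ ÷ 44.009 g/mol = 0.045650 mol
mol H = 2 × 0.5139 g H₂O ÷ 18.015 g/mol = 0.057052 mol
Divide by the smallest (0.045650 mol): C 1.000, H 1.250
Multiplying each by 4 gives whole numbers: C 4.00, H 5.00
Empirical formula: C4H5
Empirical-formula mass = 53.08 g/mol; 106 ÷ 53.08 ≈ 2, so the molecular formula is C8H10.

C8H10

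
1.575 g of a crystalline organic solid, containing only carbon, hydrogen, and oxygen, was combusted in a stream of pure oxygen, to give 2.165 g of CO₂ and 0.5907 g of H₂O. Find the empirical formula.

C6H8O7

mol C = 2.165 g CO₂ ÷ 44.009 g/mol = 0.049194 mol
mol H = 2 × 0.5907 g H₂O ÷ 18.015 g/mol = 0.065579 mol
mass O = 1.575 − (0.59087 + 0.066103) = 0.91802 g → mol O = 0.91802 ÷ 15.999 = 0.057380 mol
Divide by the smallest (0.049194 mol): C 1.000, H 1.333, O 1.166
Multiplying each by 6 gives whole numbers: C 6.00, H 8.00, O 7.00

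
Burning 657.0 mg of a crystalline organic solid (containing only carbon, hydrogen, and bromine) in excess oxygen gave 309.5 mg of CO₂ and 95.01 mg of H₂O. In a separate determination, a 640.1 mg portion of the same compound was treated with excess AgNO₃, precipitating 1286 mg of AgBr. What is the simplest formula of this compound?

C2H3Br2

mol C = 0.3095 g CO₂ ÷ 44.009 g/mol = 0.0070327 mol
mol H = 2 × 0.09501 g H₂O ÷ 18.015 g/mol = 0.010548 mol
From the AgBr data: mol Br per gram of compound = (1.286 ÷ 187.772) ÷ 0.6401 = 0.010699 mol/g, so in the 0.6570 g combustion sample mol Br = 0.0070296 mol
Divide by the smallest (0.0070296 mol): C 1.000, H 1.501, Br 1.000
Multiplying each by 2 gives whole numbers: C 2.00, H 3.00, Br 2.00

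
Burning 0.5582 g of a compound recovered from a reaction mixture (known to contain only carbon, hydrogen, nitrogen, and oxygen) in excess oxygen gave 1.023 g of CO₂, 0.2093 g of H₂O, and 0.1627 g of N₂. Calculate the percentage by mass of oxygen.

16.64%

mol C = 1.023 g CO₂ ÷ 44.009 g/mol = 0.023245 mol
mol H = 2 × 0.2093 g H₂O ÷ 18.015 g/mol = 0.023236 mol
mol N = 2 × 0.1627 g N₂ ÷ 28.014 g/mol = 0.011616 mol
mass O = 0.5582 − (0.27920 + 0.023422 + 0.16270) = 0.092879 g → mol O = 0.092879 ÷ 15.999 = 0.0058053 mol
mass % O = 0.092879 g ÷ 0.5582 g × 100%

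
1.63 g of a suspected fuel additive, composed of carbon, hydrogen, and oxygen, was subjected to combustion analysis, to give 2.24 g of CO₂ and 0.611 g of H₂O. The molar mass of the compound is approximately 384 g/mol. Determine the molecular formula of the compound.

C12H16O14

mol C = 2.24 g CO₂ ÷ 44.009 g/mol = 0.05090 mol
mol H = 2 × 0.611 g H₂O ÷ 18.015 g/mol = 0.06783 mol
mass O = 1.63 − (0.6113 + 0.06838) = 0.9503 g → mol O = 0.9503 ÷ 15.999 = 0.05940 mol
Divide by the smallest (0.05090 mol): C 1.000, H 1.333, O 1.167
Multiplying each by 6 gives whole numbers: C 6.00, H 8.00, O 7.00
Empirical formula: C6H8O7
Empirical-formula mass = 192.12 g/mol; 384 ÷ 192.12 ≈ 2, so the molecular formula is C12H16O14.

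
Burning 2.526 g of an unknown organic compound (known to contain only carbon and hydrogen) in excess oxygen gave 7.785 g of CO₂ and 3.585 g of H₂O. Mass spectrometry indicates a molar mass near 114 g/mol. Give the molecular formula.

C8H18

mol C = 7.785 g CO₂ ÷ 44.009 g/mol = 0.17690 mol
mol H = 2 × 3.585 g H₂O ÷ 18.015 g/mol = 0.39800 mol
Divide by the smallest (0.17690 mol): C 1.000, H 2.250
Multiplying each by 4 gives whole numbers: C 4.00, H 9.00
Empirical formula: C4H9
Empirical-formula mass = 57.12 g/mol; 114 ÷ 57.12 ≈ 2, so the molecular formula is C8H18.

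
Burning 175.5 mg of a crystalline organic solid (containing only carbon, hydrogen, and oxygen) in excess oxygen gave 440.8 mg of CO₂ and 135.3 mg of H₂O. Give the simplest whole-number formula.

C4H6O

mol C = 0.4408 g CO₂ ÷ 44.009 g/mol = 0.010016 mol
mol H = 2 × 0.1353 g H₂O ÷ 18.015 g/mol = 0.015021 mol
mass O = 0.1755 − (0.12030 + 0.015141) = 0.040055 g → mol O = 0.040055 ÷ 15.999 = 0.0025036 mol
Divide by the smallest (0.0025036 mol): C 4.001, H 6.000, O 1.000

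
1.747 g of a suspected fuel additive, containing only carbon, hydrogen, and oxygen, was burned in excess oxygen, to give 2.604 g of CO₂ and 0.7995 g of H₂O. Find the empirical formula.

C2H3O2

mol C = 2.604 g CO₂ ÷ 44.009 g/mol = 0.059170 mol
mol H = 2 × 0.7995 g H₂O ÷ 18.015 g/mol = 0.088759 mol
mass O = 1.747 − (0.71069 + 0.089469) = 0.94684 g → mol O = 0.94684 ÷ 15.999 = 0.059181 mol
Divide by the smallest (0.059170 mol): C 1.000, H 1.500, O 1.000
Multiplying each by 2 gives whole numbers: C 2.00, H 3.00, O 2.00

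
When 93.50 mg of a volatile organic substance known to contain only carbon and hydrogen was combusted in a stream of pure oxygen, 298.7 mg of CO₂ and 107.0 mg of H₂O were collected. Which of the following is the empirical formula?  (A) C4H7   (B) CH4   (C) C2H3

mol C = 0.2987 g CO₂ ÷ 44.009 g/mol = 0.0067872 mol
mol H = 2 × 0.1070 g H₂O ÷ 18.015 g/mol = 0.011879 mol
Divide by the smallest (0.0067872 mol): C 1.000, H 1.750
Multiplying each by 4 gives whole numbers: C 4.00, H 7.00

(A) C4H7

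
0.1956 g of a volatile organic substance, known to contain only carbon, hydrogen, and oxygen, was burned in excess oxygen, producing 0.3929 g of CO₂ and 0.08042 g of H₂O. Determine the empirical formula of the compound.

C9H9O5

mol C = 0.3929 g CO₂ ÷ 44.009 g/mol = 0.0089277 mol
mol H = 2 × 0.08042 g H₂O ÷ 18.015 g/mol = 0.0089281 mol
mass O = 0.1956 − (0.10723 + 0.0089995) = 0.079370 g → mol O = 0.079370 ÷ 15.999 = 0.0049609 mol
Divide by the smallest (0.0049609 mol): C 1.800, H 1.800, O 1.000
Multiplying each by 5 gives whole numbers: C 9.00, H 9.00, O 5.00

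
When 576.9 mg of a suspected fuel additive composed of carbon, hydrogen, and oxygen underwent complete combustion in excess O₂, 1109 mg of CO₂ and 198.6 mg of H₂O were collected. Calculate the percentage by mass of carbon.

mol C = 1.109 g CO₂ ÷ 44.009 g/mol = 0.025199 mol
mol H = 2 × 0.1986 g H₂O ÷ 18.015 g/mol = 0.022048 mol
mass O = 0.5769 − (0.30267 + 0.022225) = 0.25201 g → mol O = 0.25201 ÷ 15.999 = 0.015751 mol
mass % C = 0.30267 g ÷ 0.5769 g × 100%

52.46%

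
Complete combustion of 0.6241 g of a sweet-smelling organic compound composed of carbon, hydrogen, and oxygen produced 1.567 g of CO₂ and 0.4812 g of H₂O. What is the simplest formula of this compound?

C4H6O

mol C = 1.567 g CO₂ ÷ 44.009 g/mol = 0.035606 mol
mol H = 2 × 0.4812 g H₂O ÷ 18.015 g/mol = 0.053422 mol
mass O = 0.6241 − (0.42767 + 0.053850) = 0.14258 g → mol O = 0.14258 ÷ 15.999 = 0.0089120 mol
Divide by the smallest (0.0089120 mol): C 3.995, H 5.994, O 1.000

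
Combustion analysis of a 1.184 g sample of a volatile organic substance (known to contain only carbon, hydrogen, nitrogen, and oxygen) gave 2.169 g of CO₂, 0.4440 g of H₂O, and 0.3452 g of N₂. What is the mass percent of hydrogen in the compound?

mol C = 2.169 g CO₂ ÷ 44.009 g/mol = 0.049285 mol
mol H = 2 × 0.4440 g H₂O ÷ 18.015 g/mol = 0.049292 mol
mol N = 2 × 0.3452 g N₂ ÷ 28.014 g/mol = 0.024645 mol
mass O = 1.184 − (0.59197 + 0.049687 + 0.34520) = 0.19715 g → mol O = 0.19715 ÷ 15.999 = 0.012322 mol
mass % H = 0.049687 g ÷ 1.184 g × 100%

4.20%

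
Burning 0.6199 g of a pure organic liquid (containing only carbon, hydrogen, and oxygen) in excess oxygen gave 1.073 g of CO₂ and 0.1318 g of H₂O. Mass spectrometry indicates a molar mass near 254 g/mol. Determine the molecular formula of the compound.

C10H6O8

mol C = 1.073 g CO₂ ÷ 44.009 g/mol = 0.024381 mol
mol H = 2 × 0.1318 g H₂O ÷ 18.015 g/mol = 0.014632 mol
mass O = 0.6199 − (0.29284 + 0.014749) = 0.31231 g → mol O = 0.31231 ÷ 15.999 = 0.019520 mol
Divide by the smallest (0.014632 mol): C 1.666, H 1.000, O 1.334
Multiplying each by 3 gives whole numbers: C 5.00, H 3.00, O 4.00
Empirical formula: C5H3O4
Empirical-formula mass = 127.07 g/mol; 254 ÷ 127.07 ≈ 2, so the molecular formula is C10H6O8.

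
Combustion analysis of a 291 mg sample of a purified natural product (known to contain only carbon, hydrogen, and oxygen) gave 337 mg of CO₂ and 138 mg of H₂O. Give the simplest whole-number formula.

C2H4O3

mol C = 0.337 g CO₂ ÷ 44.009 g/mol = 0.007658 mol
mol H = 2 × 0.138 g H₂O ÷ 18.015 g/mol = 0.01532 mol
mass O = 0.291 − (0.09197 + 0.01544) = 0.1836 g → mol O = 0.1836 ÷ 15.999 = 0.01147 mol
Divide by the smallest (0.007658 mol): C 1.000, H 2.001, O 1.498
Multiplying each by 2 gives whole numbers: C 2.00, H 4.00, O 3.00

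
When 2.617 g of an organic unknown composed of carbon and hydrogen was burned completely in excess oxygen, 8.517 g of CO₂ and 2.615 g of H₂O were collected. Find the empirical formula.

C2H3

mol C = 8.517 g CO₂ ÷ 44.009 g/mol = 0.19353 mol
mol H = 2 × 2.615 g H₂O ÷ 18.015 g/mol = 0.29031 mol
Divide by the smallest (0.19353 mol): C 1.000, H 1.500
Multiplying each by 2 gives whole numbers: C 2.00, H 3.00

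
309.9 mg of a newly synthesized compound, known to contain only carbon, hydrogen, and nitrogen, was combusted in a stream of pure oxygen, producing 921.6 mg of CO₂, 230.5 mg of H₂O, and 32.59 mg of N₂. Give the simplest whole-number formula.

mol C = 0.9216 g CO₂ ÷ 44.009 g/mol = 0.020941 mol
mol H = 2 × 0.2305 g H₂O ÷ 18.015 g/mol = 0.025590 mol
mol N = 2 × 0.03259 g N₂ ÷ 28.014 g/mol = 0.0023267 mol
Divide by the smallest (0.0023267 mol): C 9.000, H 10.998, N 1.000

C9H11N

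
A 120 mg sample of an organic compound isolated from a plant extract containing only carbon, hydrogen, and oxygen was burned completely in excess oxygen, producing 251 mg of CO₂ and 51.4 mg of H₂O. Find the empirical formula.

C2H2O

mol C = 0.251 g CO₂ ÷ 44.009 g/mol = 0.005703 mol
mol H = 2 × 0.0514 g H₂O ÷ 18.015 g/mol = 0.005706 mol
mass O = 0.120 − (0.06850 + 0.005752) = 0.04574 g → mol O = 0.04574 ÷ 15.999 = 0.002859 mol
Divide by the smallest (0.002859 mol): C 1.995, H 1.996, O 1.000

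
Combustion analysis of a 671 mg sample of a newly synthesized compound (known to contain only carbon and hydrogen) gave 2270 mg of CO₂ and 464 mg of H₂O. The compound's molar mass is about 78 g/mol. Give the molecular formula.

C6H6

mol C = 2.27 g CO₂ ÷ 44.009 g/mol = 0.05158 mol
mol H = 2 × 0.464 g H₂O ÷ 18.015 g/mol = 0.05151 mol
Divide by the smallest (0.05151 mol): C 1.001, H 1.000
Empirical formula: CH
Empirical-formula mass = 13.02 g/mol; 78 ÷ 13.02 ≈ 6, so the molecular formula is C6H6.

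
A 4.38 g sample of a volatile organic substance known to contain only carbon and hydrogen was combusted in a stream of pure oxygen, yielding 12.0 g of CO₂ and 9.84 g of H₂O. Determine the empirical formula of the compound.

mol C = 12.0 g CO₂ ÷ 44.009 g/mol = 0.2727 mol
mol H = 2 × 9.84 g H₂O ÷ 18.015 g/mol = 1.092 mol
Divide by the smallest (0.2727 mol): C 1.000, H 4.006

CH4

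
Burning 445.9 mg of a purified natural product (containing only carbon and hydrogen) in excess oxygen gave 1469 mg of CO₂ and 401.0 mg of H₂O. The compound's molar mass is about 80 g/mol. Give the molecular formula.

C6H8

mol C = 1.469 g CO₂ ÷ 44.009 g/mol = 0.033380 mol
mol H = 2 × 0.4010 g H₂O ÷ 18.015 g/mol = 0.044518 mol
Divide by the smallest (0.033380 mol): C 1.000, H 1.334
Multiplying each by 3 gives whole numbers: C 3.00, H 4.00
Empirical formula: C3H4
Empirical-formula mass = 40.06 g/mol; 80 ÷ 40.06 ≈ 2, so the molecular formula is C6H8.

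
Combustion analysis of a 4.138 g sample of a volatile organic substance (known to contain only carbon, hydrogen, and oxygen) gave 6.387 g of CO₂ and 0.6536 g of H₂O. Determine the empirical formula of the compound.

mol C = 6.387 g CO₂ ÷ 44.009 g/mol = 0.14513 mol
mol H = 2 × 0.6536 g H₂O ÷ 18.015 g/mol = 0.072562 mol
mass O = 4.138 − (1.7431 + 0.073142) = 2.3217 g → mol O = 2.3217 ÷ 15.999 = 0.14512 mol
Divide by the smallest (0.072562 mol): C 2.000, H 1.000, O 2.000

C2HO2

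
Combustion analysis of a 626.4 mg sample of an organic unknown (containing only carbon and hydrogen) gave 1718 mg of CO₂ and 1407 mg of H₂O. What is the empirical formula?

mol C = 1.718 g CO₂ ÷ 44.009 g/mol = 0.039037 mol
mol H = 2 × 1.407 g H₂O ÷ 18.015 g/mol = 0.15620 mol
Divide by the smallest (0.039037 mol): C 1.000, H 4.001

CH4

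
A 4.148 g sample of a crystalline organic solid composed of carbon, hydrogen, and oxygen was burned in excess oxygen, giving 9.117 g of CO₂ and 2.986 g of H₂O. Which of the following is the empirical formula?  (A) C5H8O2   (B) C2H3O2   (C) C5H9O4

(A) C5H8O2

mol C = 9.117 g CO₂ ÷ 44.009 g/mol = 0.20716 mol
mol H = 2 × 2.986 g H₂O ÷ 18.015 g/mol = 0.33150 mol
mass O = 4.148 − (2.4882 + 0.33415) = 1.3256 g → mol O = 1.3256 ÷ 15.999 = 0.082857 mol
Divide by the smallest (0.082857 mol): C 2.500, H 4.001, O 1.000
Multiplying each by 2 gives whole numbers: C 5.00, H 8.00, O 2.00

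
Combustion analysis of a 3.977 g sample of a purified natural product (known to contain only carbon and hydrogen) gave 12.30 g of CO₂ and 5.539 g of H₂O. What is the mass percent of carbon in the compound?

84.41%

mol C = 12.30 g CO₂ ÷ 44.009 g/mol = 0.27949 mol
mol H = 2 × 5.539 g H₂O ÷ 18.015 g/mol = 0.61493 mol
mass % C = 3.3569 g ÷ 3.977 g × 100%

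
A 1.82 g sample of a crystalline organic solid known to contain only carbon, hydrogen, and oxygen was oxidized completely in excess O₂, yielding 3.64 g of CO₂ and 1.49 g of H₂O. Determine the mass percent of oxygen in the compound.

36.3%

mol C = 3.64 g CO₂ ÷ 44.009 g/mol = 0.08271 mol
mol H = 2 × 1.49 g H₂O ÷ 18.015 g/mol = 0.1654 mol
mass O = 1.82 − (0.9934 + 0.1667) = 0.6598 g → mol O = 0.6598 ÷ 15.999 = 0.04124 mol
mass % O = 0.6598 g ÷ 1.82 g × 100%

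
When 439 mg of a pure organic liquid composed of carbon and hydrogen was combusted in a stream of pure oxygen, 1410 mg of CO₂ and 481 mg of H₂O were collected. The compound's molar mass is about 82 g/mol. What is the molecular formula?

mol C = 1.41 g CO₂ ÷ 44.009 g/mol = 0.03204 mol
mol H = 2 × 0.481 g H₂O ÷ 18.015 g/mol = 0.05340 mol
Divide by the smallest (0.03204 mol): C 1.000, H 1.667
Multiplying each by 3 gives whole numbers: C 3.00, H 5.00
Empirical formula: C3H5
Empirical-formula mass = 41.07 g/mol; 82 ÷ 41.07 ≈ 2, so the molecular formula is C6H10.

C6H10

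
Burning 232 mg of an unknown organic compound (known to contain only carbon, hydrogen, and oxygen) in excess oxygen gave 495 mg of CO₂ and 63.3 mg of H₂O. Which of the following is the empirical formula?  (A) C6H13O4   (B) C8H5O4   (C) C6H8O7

(B) C8H5O4

mol C = 0.495 g CO₂ ÷ 44.009 g/mol = 0.01125 mol
mol H = 2 × 0.0633 g H₂O ÷ 18.015 g/mol = 0.007027 mol
mass O = 0.232 − (0.1351 + 0.007084) = 0.08982 g → mol O = 0.08982 ÷ 15.999 = 0.005614 mol
Divide by the smallest (0.005614 mol): C 2.003, H 1.252, O 1.000
Multiplying each by 4 gives whole numbers: C 8.01, H 5.01, O 4.00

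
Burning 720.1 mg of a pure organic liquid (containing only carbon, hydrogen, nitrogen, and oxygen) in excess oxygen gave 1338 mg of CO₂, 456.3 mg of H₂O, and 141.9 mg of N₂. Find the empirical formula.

C3H5NO

mol C = 1.338 g CO₂ ÷ 44.009 g/mol = 0.030403 mol
mol H = 2 × 0.4563 g H₂O ÷ 18.015 g/mol = 0.050658 mol
mol N = 2 × 0.1419 g N₂ ÷ 28.014 g/mol = 0.010131 mol
mass O = 0.7201 − (0.36517 + 0.051063 + 0.14190) = 0.16197 g → mol O = 0.16197 ÷ 15.999 = 0.010124 mol
Divide by the smallest (0.010124 mol): C 3.003, H 5.004, N 1.001, O 1.000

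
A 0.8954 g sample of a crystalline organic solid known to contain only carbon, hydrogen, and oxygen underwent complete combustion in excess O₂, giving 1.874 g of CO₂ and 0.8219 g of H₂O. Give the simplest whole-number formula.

mol C = 1.874 g CO₂ ÷ 44.009 g/mol = 0.042582 mol
mol H = 2 × 0.8219 g H₂O ÷ 18.015 g/mol = 0.091246 mol
mass O = 0.8954 − (0.51145 + 0.091976) = 0.29197 g → mol O = 0.29197 ÷ 15.999 = 0.018249 mol
Divide by the smallest (0.018249 mol): C 2.333, H 5.000, O 1.000
Multiplying each by 3 gives whole numbers: C 7.00, H 15.00, O 3.00

C7H15O3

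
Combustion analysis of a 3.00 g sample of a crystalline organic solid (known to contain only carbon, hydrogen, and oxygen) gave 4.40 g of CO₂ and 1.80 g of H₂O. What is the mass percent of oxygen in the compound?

53.3%

mol C = 4.40 g CO₂ ÷ 44.009 g/mol = 0.09998 mol
mol H = 2 × 1.80 g H₂O ÷ 18.015 g/mol = 0.1998 mol
mass O = 3.00 − (1.201 + 0.2014) = 1.598 g → mol O = 1.598 ÷ 15.999 = 0.09986 mol
mass % O = 1.598 g ÷ 3.00 g × 100%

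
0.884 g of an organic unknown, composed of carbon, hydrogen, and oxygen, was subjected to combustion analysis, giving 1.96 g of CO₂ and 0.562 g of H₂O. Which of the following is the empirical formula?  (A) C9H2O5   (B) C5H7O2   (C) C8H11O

(B) C5H7O2

mol C = 1.96 g CO₂ ÷ 44.009 g/mol = 0.04454 mol
mol H = 2 × 0.562 g H₂O ÷ 18.015 g/mol = 0.06239 mol
mass O = 0.884 − (0.5349 + 0.06289) = 0.2862 g → mol O = 0.2862 ÷ 15.999 = 0.01789 mol
Divide by the smallest (0.01789 mol): C 2.490, H 3.488, O 1.000
Multiplying each by 2 gives whole numbers: C 4.98, H 6.98, O 2.00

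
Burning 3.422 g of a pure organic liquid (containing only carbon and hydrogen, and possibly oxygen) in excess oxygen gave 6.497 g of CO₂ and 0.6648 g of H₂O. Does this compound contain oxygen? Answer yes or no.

yes

mol C = 6.497 g CO₂ ÷ 44.009 g/mol = 0.14763 mol
mol H = 2 × 0.6648 g H₂O ÷ 18.015 g/mol = 0.073805 mol
C and H account for only 1.8476 g of the 3.422 g sample; the remaining 1.5744 g must be oxygen.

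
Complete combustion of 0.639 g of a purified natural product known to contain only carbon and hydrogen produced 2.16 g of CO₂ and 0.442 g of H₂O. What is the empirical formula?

mol C = 2.16 g CO₂ ÷ 44.009 g/mol = 0.04908 mol
mol H = 2 × 0.442 g H₂O ÷ 18.015 g/mol = 0.04907 mol
Divide by the smallest (0.04907 mol): C 1.000, H 1.000

CH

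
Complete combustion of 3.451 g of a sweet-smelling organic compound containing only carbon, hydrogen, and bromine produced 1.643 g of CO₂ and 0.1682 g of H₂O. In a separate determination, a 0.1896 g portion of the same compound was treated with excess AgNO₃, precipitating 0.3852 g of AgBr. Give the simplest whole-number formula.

C2HBr2

mol C = 1.643 g CO₂ ÷ 44.009 g/mol = 0.037333 mol
mol H = 2 × 0.1682 g H₂O ÷ 18.015 g/mol = 0.018673 mol
From the AgBr data: mol Br per gram of compound = (0.3852 ÷ 187.772) ÷ 0.1896 = 0.010820 mol/g, so in the 3.451 g combustion sample mol Br = 0.037339 mol
Divide by the smallest (0.018673 mol): C 1.999, H 1.000, Br 2.000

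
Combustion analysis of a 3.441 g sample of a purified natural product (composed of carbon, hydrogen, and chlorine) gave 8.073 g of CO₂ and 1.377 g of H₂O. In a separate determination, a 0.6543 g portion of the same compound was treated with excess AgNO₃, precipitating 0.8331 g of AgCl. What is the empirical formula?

mol C = 8.073 g CO₂ ÷ 44.009 g/mol = 0.18344 mol
mol H = 2 × 1.377 g H₂O ÷ 18.015 g/mol = 0.15287 mol
From the AgCl data: mol Cl per gram of compound = (0.8331 ÷ 143.318) ÷ 0.6543 = 0.0088842 mol/g, so in the 3.441 g combustion sample mol Cl = 0.030571 mol
Divide by the smallest (0.030571 mol): C 6.001, H 5.001, Cl 1.000

C6H5Cl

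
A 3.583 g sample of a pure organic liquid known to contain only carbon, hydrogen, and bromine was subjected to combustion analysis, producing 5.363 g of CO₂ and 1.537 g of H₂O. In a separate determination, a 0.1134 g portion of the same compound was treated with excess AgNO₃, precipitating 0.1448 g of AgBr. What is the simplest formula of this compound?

C5H7Br

mol C = 5.363 g CO₂ ÷ 44.009 g/mol = 0.12186 mol
mol H = 2 × 1.537 g H₂O ÷ 18.015 g/mol = 0.17064 mol
From the AgBr data: mol Br per gram of compound = (0.1448 ÷ 187.772) ÷ 0.1134 = 0.0068002 mol/g, so in the 3.583 g combustion sample mol Br = 0.024365 mol
Divide by the smallest (0.024365 mol): C 5.001, H 7.003, Br 1.000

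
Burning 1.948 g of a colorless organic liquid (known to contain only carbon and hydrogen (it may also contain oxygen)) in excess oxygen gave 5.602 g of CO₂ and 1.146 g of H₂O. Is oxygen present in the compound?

yes

mol C = 5.602 g CO₂ ÷ 44.009 g/mol = 0.12729 mol
mol H = 2 × 1.146 g H₂O ÷ 18.015 g/mol = 0.12723 mol
C and H account for only 1.6572 g of the 1.948 g sample; the remaining 0.29085 g must be oxygen.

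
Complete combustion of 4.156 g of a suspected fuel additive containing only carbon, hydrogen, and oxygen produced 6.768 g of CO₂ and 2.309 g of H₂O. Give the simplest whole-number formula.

mol C = 6.768 g CO₂ ÷ 44.009 g/mol = 0.15379 mol
mol H = 2 × 2.309 g H₂O ÷ 18.015 g/mol = 0.25634 mol
mass O = 4.156 − (1.8471 + 0.25839) = 2.0505 g → mol O = 2.0505 ÷ 15.999 = 0.12816 mol
Divide by the smallest (0.12816 mol): C 1.200, H 2.000, O 1.000
Multiplying each by 5 gives whole numbers: C 6.00, H 10.00, O 5.00

C6H10O5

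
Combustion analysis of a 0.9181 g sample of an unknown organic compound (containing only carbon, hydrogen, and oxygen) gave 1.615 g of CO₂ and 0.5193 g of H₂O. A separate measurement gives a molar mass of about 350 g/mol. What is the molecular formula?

C14H22O10

mol C = 1.615 g CO₂ ÷ 44.009 g/mol = 0.036697 mol
mol H = 2 × 0.5193 g H₂O ÷ 18.015 g/mol = 0.057652 mol
mass O = 0.9181 − (0.44077 + 0.058113) = 0.41922 g → mol O = 0.41922 ÷ 15.999 = 0.026203 mol
Divide by the smallest (0.026203 mol): C 1.401, H 2.200, O 1.000
Multiplying each by 5 gives whole numbers: C 7.00, H 11.00, O 5.00
Empirical formula: C7H11O5
Empirical-formula mass = 175.16 g/mol; 350 ÷ 175.16 ≈ 2, so the molecular formula is C14H22O10.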